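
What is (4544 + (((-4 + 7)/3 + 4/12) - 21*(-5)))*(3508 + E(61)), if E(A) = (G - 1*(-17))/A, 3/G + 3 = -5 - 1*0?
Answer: 7961542729/488 ≈ 1.6315e+7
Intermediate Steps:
G = -3/8 (G = 3/(-3 + (-5 - 1*0)) = 3/(-3 + (-5 + 0)) = 3/(-3 - 5) = 3/(-8) = 3*(-⅛) = -3/8 ≈ -0.37500)
E(A) = 133/(8*A) (E(A) = (-3/8 - 1*(-17))/A = (-3/8 + 17)/A = 133/(8*A))
(4544 + (((-4 + 7)/3 + 4/12) - 21*(-5)))*(3508 + E(61)) = (4544 + (((-4 + 7)/3 + 4/12) - 21*(-5)))*(3508 + (133/8)/61) = (4544 + ((3*(⅓) + 4*(1/12)) + 105))*(3508 + (133/8)*(1/61)) = (4544 + ((1 + ⅓) + 105))*(3508 + 133/488) = (4544 + (4/3 + 105))*(1712037/488) = (4544 + 319/3)*(1712037/488) = (13951/3)*(1712037/488) = 7961542729/488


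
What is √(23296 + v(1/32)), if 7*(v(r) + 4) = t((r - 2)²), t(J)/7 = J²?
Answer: 3*√2715465017/1024 ≈ 152.67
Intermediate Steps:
t(J) = 7*J²
v(r) = -4 + (-2 + r)⁴ (v(r) = -4 + (7*((r - 2)²)²)/7 = -4 + (7*((-2 + r)²)²)/7 = -4 + (7*(-2 + r)⁴)/7 = -4 + (-2 + r)⁴)
√(23296 + v(1/32)) = √(23296 + (-4 + (-2 + 1/32)⁴)) = √(23296 + (-4 + (-63/32)⁴)) = √(23296 + (-4 + 15752961/1048576)) = √(23296 + 11558657/1048576) = √(24439185153/1048576) = 3*√2715465017/1024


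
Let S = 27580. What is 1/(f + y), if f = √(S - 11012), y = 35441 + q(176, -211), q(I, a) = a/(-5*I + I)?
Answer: 17565275200/622527971589737 - 991232*√4142/622527971589737 ≈ 2.8114e-5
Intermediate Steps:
q(I, a) = -a/(4*I) (q(I, a) = a/((-4*I)) = (-1/(4*I))*a = -a/(4*I))
y = 24950675/704 (y = 35441 - ¼*(-211)/176 = 35441 - ¼*(-211)*1/176 = 35441 + 211/704 = 24950675/704 ≈ 35441.)
f = 2*√4142 (f = √(27580 - 11012) = √16568 = 2*√4142 ≈ 128.72)
1/(f + y) = 1/(2*√4142 + 24950675/704) = 1/(24950675/704 + 2*√4142)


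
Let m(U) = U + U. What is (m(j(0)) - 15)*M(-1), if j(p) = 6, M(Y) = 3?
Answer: -9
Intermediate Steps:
m(U) = 2*U
(m(j(0)) - 15)*M(-1) = (2*6 - 15)*3 = (12 - 15)*3 = -3*3 = -9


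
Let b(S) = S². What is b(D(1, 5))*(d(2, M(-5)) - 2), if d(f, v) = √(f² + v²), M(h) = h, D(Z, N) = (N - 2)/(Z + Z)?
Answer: -9/2 + 9*√29/4 ≈ 7.6166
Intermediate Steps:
D(Z, N) = (-2 + N)/(2*Z) (D(Z, N) = (-2 + N)/((2*Z)) = (-2 + N)*(1/(2*Z)) = (-2 + N)/(2*Z))
b(D(1, 5))*(d(2, M(-5)) - 2) = ((½)*(-2 + 5)/1)²*(√(2² + (-5)²) - 2) = ((½)*1*3)²*(√(4 + 25) - 2) = (3/2)²*(√29 - 2) = 9*(-2 + √29)/4 = -9/2 + 9*√29/4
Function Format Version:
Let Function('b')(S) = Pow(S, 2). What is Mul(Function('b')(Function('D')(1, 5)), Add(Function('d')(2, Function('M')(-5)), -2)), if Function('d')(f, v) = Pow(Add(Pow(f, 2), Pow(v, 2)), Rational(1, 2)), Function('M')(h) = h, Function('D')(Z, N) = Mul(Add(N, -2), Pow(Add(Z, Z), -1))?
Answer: Add(Rational(-9, 2), Mul(Rational(9, 4), Pow(29, Rational(1, 2)))) ≈ 7.6166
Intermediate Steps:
Function('D')(Z, N) = Mul(Rational(1, 2), Pow(Z, -1), Add(-2, N)) (Function('D')(Z, N) = Mul(Add(-2, N), Pow(Mul(2, Z), -1)) = Mul(Add(-2, N), Mul(Rational(1, 2), Pow(Z, -1))) = Mul(Rational(1, 2), Pow(Z, -1), Add(-2, N)))
Mul(Function('b')(Function('D')(1, 5)), Add(Function('d')(2, Function('M')(-5)), -2)) = Mul(Pow(Mul(Rational(1, 2), Pow(1, -1), Add(-2, 5)), 2), Add(Pow(Add(Pow(2, 2), Pow(-5, 2)), Rational(1, 2)), -2)) = Mul(Pow(Mul(Rational(1, 2), 1, 3), 2), Add(Pow(Add(4, 25), Rational(1, 2)), -2)) = Mul(Pow(Rational(3, 2), 2), Add(Pow(29, Rational(1, 2)), -2)) = Mul(Rational(9, 4), Add(-2, Pow(29, Rational(1, 2)))) = Add(Rational(-9, 2), Mul(Rational(9, 4), Pow(29, Rational(1, 2))))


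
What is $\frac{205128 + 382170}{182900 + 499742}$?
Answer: $\frac{293649}{341321} \approx 0.86033$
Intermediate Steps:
$\frac{205128 + 382170}{182900 + 499742} = \frac{587298}{682642} = 587298 \cdot \frac{1}{682642} = \frac{293649}{341321}$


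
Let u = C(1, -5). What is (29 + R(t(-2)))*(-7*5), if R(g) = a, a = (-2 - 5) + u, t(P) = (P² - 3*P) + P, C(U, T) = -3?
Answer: -665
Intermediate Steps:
u = -3
t(P) = P² - 2*P
a = -10 (a = (-2 - 5) - 3 = -7 - 3 = -10)
R(g) = -10
(29 + R(t(-2)))*(-7*5) = (29 - 10)*(-7*5) = 19*(-1*35) = 19*(-35) = -665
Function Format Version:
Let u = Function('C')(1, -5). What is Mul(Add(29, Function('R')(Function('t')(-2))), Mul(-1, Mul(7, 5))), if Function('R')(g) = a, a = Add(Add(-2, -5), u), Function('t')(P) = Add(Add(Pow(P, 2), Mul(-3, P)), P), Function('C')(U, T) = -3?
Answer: -665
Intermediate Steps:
u = -3
Function('t')(P) = Add(Pow(P, 2), Mul(-2, P))
a = -10 (a = Add(Add(-2, -5), -3) = Add(-7, -3) = -10)
Function('R')(g) = -10
Mul(Add(29, Function('R')(Function('t')(-2))), Mul(-1, Mul(7, 5))) = Mul(Add(29, -10), Mul(-1, Mul(7, 5))) = Mul(19, Mul(-1, 35)) = Mul(19, -35) = -665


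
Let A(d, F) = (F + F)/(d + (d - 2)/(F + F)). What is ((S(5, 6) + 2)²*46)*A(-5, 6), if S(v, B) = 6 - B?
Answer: -26496/67 ≈ -395.46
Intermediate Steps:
A(d, F) = 2*F/(d + (-2 + d)/(2*F)) (A(d, F) = (2*F)/(d + (-2 + d)/((2*F))) = (2*F)/(d + (-2 + d)*(1/(2*F))) = (2*F)/(d + (-2 + d)/(2*F)) = 2*F/(d + (-2 + d)/(2*F)))
((S(5, 6) + 2)²*46)*A(-5, 6) = (((6 - 1*6) + 2)²*46)*(4*6²/(-2 - 5 + 2*6*(-5))) = (((6 - 6) + 2)²*46)*(4*36/(-2 - 5 - 60)) = ((0 + 2)²*46)*(4*36/(-67)) = (2²*46)*(4*36*(-1/67)) = (4*46)*(-144/67) = 184*(-144/67) = -26496/67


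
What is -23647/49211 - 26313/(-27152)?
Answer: 652825699/1336177072 ≈ 0.48858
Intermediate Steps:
-23647/49211 - 26313/(-27152) = -23647*1/49211 - 26313*(-1/27152) = -23647/49211 + 26313/27152 = 652825699/1336177072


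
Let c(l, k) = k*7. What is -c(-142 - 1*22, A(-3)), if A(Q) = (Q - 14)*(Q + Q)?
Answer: -714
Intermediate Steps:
A(Q) = 2*Q*(-14 + Q) (A(Q) = (-14 + Q)*(2*Q) = 2*Q*(-14 + Q))
c(l, k) = 7*k
-c(-142 - 1*22, A(-3)) = -7*2*(-3)*(-14 - 3) = -7*2*(-3)*(-17) = -7*102 = -1*714 = -714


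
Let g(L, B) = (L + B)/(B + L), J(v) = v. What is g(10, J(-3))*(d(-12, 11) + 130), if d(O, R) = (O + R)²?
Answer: 131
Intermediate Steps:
g(L, B) = 1 (g(L, B) = (B + L)/(B + L) = 1)
g(10, J(-3))*(d(-12, 11) + 130) = 1*((-12 + 11)² + 130) = 1*((-1)² + 130) = 1*(1 + 130) = 1*131 = 131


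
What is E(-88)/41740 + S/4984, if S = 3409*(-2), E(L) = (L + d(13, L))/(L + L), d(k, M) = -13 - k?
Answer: -447197287/326907680 ≈ -1.3680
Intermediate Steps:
E(L) = (-26 + L)/(2*L) (E(L) = (L + (-13 - 1*13))/(L + L) = (L + (-13 - 13))/((2*L)) = (L - 26)*(1/(2*L)) = (-26 + L)*(1/(2*L)) = (-26 + L)/(2*L))
S = -6818
E(-88)/41740 + S/4984 = ((½)*(-26 - 88)/(-88))/41740 - 6818/4984 = ((½)*(-1/88)*(-114))*(1/41740) - 6818*1/4984 = (57/88)*(1/41740) - 487/356 = 57/3673120 - 487/356 = -447197287/326907680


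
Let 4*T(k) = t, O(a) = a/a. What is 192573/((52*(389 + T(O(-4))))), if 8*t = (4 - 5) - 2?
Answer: 1540584/161785 ≈ 9.5224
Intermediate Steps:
O(a) = 1
t = -3/8 (t = ((4 - 5) - 2)/8 = (-1 - 2)/8 = (⅛)*(-3) = -3/8 ≈ -0.37500)
T(k) = -3/32 (T(k) = (¼)*(-3/8) = -3/32)
192573/((52*(389 + T(O(-4))))) = 192573/((52*(389 - 3/32))) = 192573/((52*(12445/32))) = 192573/(161785/8) = 192573*(8/161785) = 1540584/161785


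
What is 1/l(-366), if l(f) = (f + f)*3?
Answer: -1/2196 ≈ -0.00045537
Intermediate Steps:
l(f) = 6*f (l(f) = (2*f)*3 = 6*f)
1/l(-366) = 1/(6*(-366)) = 1/(-2196) = -1/2196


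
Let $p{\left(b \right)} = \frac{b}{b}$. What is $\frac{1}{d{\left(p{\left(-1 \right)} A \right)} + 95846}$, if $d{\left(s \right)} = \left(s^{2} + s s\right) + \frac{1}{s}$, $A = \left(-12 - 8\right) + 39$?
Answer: $\frac{19}{1834793} \approx 1.0355 \cdot 10^{-5}$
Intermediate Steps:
$A = 19$ ($A = -20 + 39 = 19$)
$p{\left(b \right)} = 1$
$d{\left(s \right)} = \frac{1}{s} + 2 s^{2}$ ($d{\left(s \right)} = \left(s^{2} + s^{2}\right) + \frac{1}{s} = 2 s^{2} + \frac{1}{s} = \frac{1}{s} + 2 s^{2}$)
$\frac{1}{d{\left(p{\left(-1 \right)} A \right)} + 95846} = \frac{1}{\frac{1 + 2 \left(1 \cdot 19\right)^{3}}{1 \cdot 19} + 95846} = \frac{1}{\frac{1 + 2 \cdot 19^{3}}{19} + 95846} = \frac{1}{\frac{1 + 2 \cdot 6859}{19} + 95846} = \frac{1}{\frac{1 + 13718}{19} + 95846} = \frac{1}{\frac{1}{19} \cdot 13719 + 95846} = \frac{1}{\frac{13719}{19} + 95846} = \frac{1}{\frac{1834793}{19}} = \frac{19}{1834793}$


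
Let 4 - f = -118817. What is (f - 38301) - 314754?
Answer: -234234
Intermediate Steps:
f = 118821 (f = 4 - 1*(-118817) = 4 + 118817 = 118821)
(f - 38301) - 314754 = (118821 - 38301) - 314754 = 80520 - 314754 = -234234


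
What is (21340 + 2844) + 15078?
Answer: 39262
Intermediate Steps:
(21340 + 2844) + 15078 = 24184 + 15078 = 39262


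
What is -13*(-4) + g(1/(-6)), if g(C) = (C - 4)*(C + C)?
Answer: 961/18 ≈ 53.389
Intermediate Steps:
g(C) = 2*C*(-4 + C) (g(C) = (-4 + C)*(2*C) = 2*C*(-4 + C))
-13*(-4) + g(1/(-6)) = -13*(-4) + 2*(-4 + 1/(-6))/(-6) = 52 + 2*(-⅙)*(-4 - ⅙) = 52 + 2*(-⅙)*(-25/6) = 52 + 25/18 = 961/18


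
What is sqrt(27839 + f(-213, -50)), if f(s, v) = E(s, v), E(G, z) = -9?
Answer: 11*sqrt(230) ≈ 166.82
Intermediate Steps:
f(s, v) = -9
sqrt(27839 + f(-213, -50)) = sqrt(27839 - 9) = sqrt(27830) = 11*sqrt(230)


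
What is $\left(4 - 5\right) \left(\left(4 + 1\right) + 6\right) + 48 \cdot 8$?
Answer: $373$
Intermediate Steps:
$\left(4 - 5\right) \left(\left(4 + 1\right) + 6\right) + 48 \cdot 8 = - (5 + 6) + 384 = \left(-1\right) 11 + 384 = -11 + 384 = 373$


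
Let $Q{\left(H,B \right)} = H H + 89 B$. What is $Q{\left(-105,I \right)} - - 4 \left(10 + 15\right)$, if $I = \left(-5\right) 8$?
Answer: $7565$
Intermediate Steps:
$I = -40$
$Q{\left(H,B \right)} = H^{2} + 89 B$
$Q{\left(-105,I \right)} - - 4 \left(10 + 15\right) = \left(\left(-105\right)^{2} + 89 \left(-40\right)\right) - - 4 \left(10 + 15\right) = \left(11025 - 3560\right) - \left(-4\right) 25 = 7465 - -100 = 7465 + 100 = 7565$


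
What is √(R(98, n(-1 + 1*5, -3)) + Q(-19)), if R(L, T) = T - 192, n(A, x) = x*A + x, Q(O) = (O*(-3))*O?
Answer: I*√1290 ≈ 35.917*I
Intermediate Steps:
Q(O) = -3*O² (Q(O) = (-3*O)*O = -3*O²)
n(A, x) = x + A*x (n(A, x) = A*x + x = x + A*x)
R(L, T) = -192 + T
√(R(98, n(-1 + 1*5, -3)) + Q(-19)) = √((-192 - 3*(1 + (-1 + 1*5))) - 3*(-19)²) = √((-192 - 3*(1 + (-1 + 5))) - 3*361) = √((-192 - 3*(1 + 4)) - 1083) = √((-192 - 3*5) - 1083) = √((-192 - 15) - 1083) = √(-207 - 1083) = √(-1290) = I*√1290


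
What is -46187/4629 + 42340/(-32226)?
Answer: -280735687/24862359 ≈ -11.292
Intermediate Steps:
-46187/4629 + 42340/(-32226) = -46187*1/4629 + 42340*(-1/32226) = -46187/4629 - 21170/16113 = -280735687/24862359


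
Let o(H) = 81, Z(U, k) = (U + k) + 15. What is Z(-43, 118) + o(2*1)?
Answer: 171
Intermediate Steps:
Z(U, k) = 15 + U + k
Z(-43, 118) + o(2*1) = (15 - 43 + 118) + 81 = 90 + 81 = 171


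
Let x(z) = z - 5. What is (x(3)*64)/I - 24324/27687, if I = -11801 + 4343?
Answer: -2694916/3128631 ≈ -0.86137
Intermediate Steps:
I = -7458
x(z) = -5 + z
(x(3)*64)/I - 24324/27687 = ((-5 + 3)*64)/(-7458) - 24324/27687 = -2*64*(-1/7458) - 24324*1/27687 = -128*(-1/7458) - 8108/9229 = 64/3729 - 8108/9229 = -2694916/3128631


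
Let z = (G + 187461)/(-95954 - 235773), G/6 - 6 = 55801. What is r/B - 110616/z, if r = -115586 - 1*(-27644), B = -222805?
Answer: 2725240841903062/38790573305 ≈ 70255.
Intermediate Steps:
G = 334842 (G = 36 + 6*55801 = 36 + 334806 = 334842)
r = -87942 (r = -115586 + 27644 = -87942)
z = -522303/331727 (z = (334842 + 187461)/(-95954 - 235773) = 522303/(-331727) = 522303*(-1/331727) = -522303/331727 ≈ -1.5745)
r/B - 110616/z = -87942/(-222805) - 110616/(-522303/331727) = -87942*(-1/222805) - 110616*(-331727/522303) = 87942/222805 + 12231437944/174101 = 2725240841903062/38790573305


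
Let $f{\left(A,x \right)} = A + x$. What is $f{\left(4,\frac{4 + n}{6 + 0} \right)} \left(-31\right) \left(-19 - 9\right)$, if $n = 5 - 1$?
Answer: $\frac{13888}{3} \approx 4629.3$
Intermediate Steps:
$n = 4$ ($n = 5 - 1 = 4$)
$f{\left(4,\frac{4 + n}{6 + 0} \right)} \left(-31\right) \left(-19 - 9\right) = \left(4 + \frac{4 + 4}{6 + 0}\right) \left(-31\right) \left(-19 - 9\right) = \left(4 + \frac{8}{6}\right) \left(-31\right) \left(-19 - 9\right) = \left(4 + 8 \cdot \frac{1}{6}\right) \left(-31\right) \left(-28\right) = \left(4 + \frac{4}{3}\right) \left(-31\right) \left(-28\right) = \frac{16}{3} \left(-31\right) \left(-28\right) = \left(- \frac{496}{3}\right) \left(-28\right) = \frac{13888}{3}$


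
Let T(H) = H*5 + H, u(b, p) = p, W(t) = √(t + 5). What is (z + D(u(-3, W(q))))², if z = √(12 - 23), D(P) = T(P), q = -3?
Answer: 61 + 12*I*√22 ≈ 61.0 + 56.285*I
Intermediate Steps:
W(t) = √(5 + t)
T(H) = 6*H (T(H) = 5*H + H = 6*H)
D(P) = 6*P
z = I*√11 (z = √(-11) = I*√11 ≈ 3.3166*I)
(z + D(u(-3, W(q))))² = (I*√11 + 6*√(5 - 3))² = (I*√11 + 6*√2)² = (6*√2 + I*√11)²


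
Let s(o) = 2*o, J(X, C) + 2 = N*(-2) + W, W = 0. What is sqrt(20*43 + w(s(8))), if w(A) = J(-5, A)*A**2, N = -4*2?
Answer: 2*sqrt(1111) ≈ 66.663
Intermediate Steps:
N = -8
J(X, C) = 14 (J(X, C) = -2 + (-8*(-2) + 0) = -2 + (16 + 0) = -2 + 16 = 14)
w(A) = 14*A**2
sqrt(20*43 + w(s(8))) = sqrt(20*43 + 14*(2*8)**2) = sqrt(860 + 14*16**2) = sqrt(860 + 14*256) = sqrt(860 + 3584) = sqrt(4444) = 2*sqrt(1111)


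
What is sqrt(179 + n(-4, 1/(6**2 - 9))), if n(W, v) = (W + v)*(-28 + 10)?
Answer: sqrt(2253)/3 ≈ 15.822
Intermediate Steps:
n(W, v) = -18*W - 18*v (n(W, v) = (W + v)*(-18) = -18*W - 18*v)
sqrt(179 + n(-4, 1/(6**2 - 9))) = sqrt(179 + (-18*(-4) - 18/(6**2 - 9))) = sqrt(179 + (72 - 18/(36 - 9))) = sqrt(179 + (72 - 18/27)) = sqrt(179 + (72 - 18*1/27)) = sqrt(179 + (72 - 2/3)) = sqrt(179 + 214/3) = sqrt(751/3) = sqrt(2253)/3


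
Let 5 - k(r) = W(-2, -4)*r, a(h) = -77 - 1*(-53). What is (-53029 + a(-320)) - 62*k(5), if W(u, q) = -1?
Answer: -53673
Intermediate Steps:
a(h) = -24 (a(h) = -77 + 53 = -24)
k(r) = 5 + r (k(r) = 5 - (-1)*r = 5 + r)
(-53029 + a(-320)) - 62*k(5) = (-53029 - 24) - 62*(5 + 5) = -53053 - 62*10 = -53053 - 620 = -53673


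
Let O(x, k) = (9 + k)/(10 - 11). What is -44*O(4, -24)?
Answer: -660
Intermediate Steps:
O(x, k) = -9 - k (O(x, k) = (9 + k)/(-1) = (9 + k)*(-1) = -9 - k)
-44*O(4, -24) = -44*(-9 - 1*(-24)) = -44*(-9 + 24) = -44*15 = -660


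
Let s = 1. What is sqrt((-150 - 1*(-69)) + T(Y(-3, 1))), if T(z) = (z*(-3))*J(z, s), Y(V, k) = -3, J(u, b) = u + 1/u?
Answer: I*sqrt(111) ≈ 10.536*I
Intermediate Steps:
T(z) = -3*z*(z + 1/z) (T(z) = (z*(-3))*(z + 1/z) = (-3*z)*(z + 1/z) = -3*z*(z + 1/z))
sqrt((-150 - 1*(-69)) + T(Y(-3, 1))) = sqrt((-150 - 1*(-69)) + (-3 - 3*(-3)**2)) = sqrt((-150 + 69) + (-3 - 3*9)) = sqrt(-81 + (-3 - 27)) = sqrt(-81 - 30) = sqrt(-111) = I*sqrt(111)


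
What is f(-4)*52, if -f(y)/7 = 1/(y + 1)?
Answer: 364/3 ≈ 121.33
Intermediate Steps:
f(y) = -7/(1 + y) (f(y) = -7/(y + 1) = -7/(1 + y))
f(-4)*52 = -7/(1 - 4)*52 = -7/(-3)*52 = -7*(-⅓)*52 = (7/3)*52 = 364/3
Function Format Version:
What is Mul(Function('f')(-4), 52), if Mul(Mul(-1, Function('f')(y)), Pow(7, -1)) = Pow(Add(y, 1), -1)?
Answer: Rational(364, 3) ≈ 121.33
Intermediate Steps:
Function('f')(y) = Mul(-7, Pow(Add(1, y), -1)) (Function('f')(y) = Mul(-7, Pow(Add(y, 1), -1)) = Mul(-7, Pow(Add(1, y), -1)))
Mul(Function('f')(-4), 52) = Mul(Mul(-7, Pow(Add(1, -4), -1)), 52) = Mul(Mul(-7, Pow(-3, -1)), 52) = Mul(Mul(-7, Rational(-1, 3)), 52) = Mul(Rational(7, 3), 52) = Rational(364, 3)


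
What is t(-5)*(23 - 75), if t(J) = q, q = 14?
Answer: -728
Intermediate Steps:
t(J) = 14
t(-5)*(23 - 75) = 14*(23 - 75) = 14*(-52) = -728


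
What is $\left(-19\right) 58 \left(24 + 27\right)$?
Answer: $-56202$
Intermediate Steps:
$\left(-19\right) 58 \left(24 + 27\right) = \left(-1102\right) 51 = -56202$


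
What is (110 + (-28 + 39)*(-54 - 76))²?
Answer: 1742400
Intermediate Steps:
(110 + (-28 + 39)*(-54 - 76))² = (110 + 11*(-130))² = (110 - 1430)² = (-1320)² = 1742400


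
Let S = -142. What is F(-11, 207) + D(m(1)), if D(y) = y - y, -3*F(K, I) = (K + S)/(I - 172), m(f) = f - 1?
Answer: 51/35 ≈ 1.4571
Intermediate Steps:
m(f) = -1 + f
F(K, I) = -(-142 + K)/(3*(-172 + I)) (F(K, I) = -(K - 142)/(3*(I - 172)) = -(-142 + K)/(3*(-172 + I)))
D(y) = 0
F(-11, 207) + D(m(1)) = (142 - 1*(-11))/(3*(-172 + 207)) + 0 = (1/3)*(142 + 11)/35 + 0 = (1/3)*(1/35)*153 + 0 = 51/35 + 0 = 51/35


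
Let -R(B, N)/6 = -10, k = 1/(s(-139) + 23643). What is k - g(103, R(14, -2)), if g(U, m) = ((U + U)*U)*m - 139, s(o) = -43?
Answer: -30041407599/23600 ≈ -1.2729e+6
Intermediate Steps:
k = 1/23600 (k = 1/(-43 + 23643) = 1/23600 ≈ 4.2373e-5)
R(B, N) = 60 (R(B, N) = -6*(-10) = 60)
g(U, m) = -139 + 2*m*U² (g(U, m) = ((2*U)*U)*m - 139 = (2*U²)*m - 139 = 2*m*U² - 139 = -139 + 2*m*U²)
k - g(103, R(14, -2)) = 1/23600 - (-139 + 2*60*103²) = 1/23600 - (-139 + 2*60*10609) = 1/23600 - (-139 + 1273080) = 1/23600 - 1*1272941 = 1/23600 - 1272941 = -30041407599/23600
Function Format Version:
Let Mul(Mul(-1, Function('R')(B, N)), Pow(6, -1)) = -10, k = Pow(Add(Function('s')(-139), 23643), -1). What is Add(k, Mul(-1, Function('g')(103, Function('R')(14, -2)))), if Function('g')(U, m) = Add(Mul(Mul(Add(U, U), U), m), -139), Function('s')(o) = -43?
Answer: Rational(-30041407599, 23600) ≈ -1.2729e+6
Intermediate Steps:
k = Rational(1, 23600) (k = Pow(Add(-43, 23643), -1) = Pow(23600, -1) = Rational(1, 23600) ≈ 4.2373e-5)
Function('R')(B, N) = 60 (Function('R')(B, N) = Mul(-6, -10) = 60)
Function('g')(U, m) = Add(-139, Mul(2, m, Pow(U, 2))) (Function('g')(U, m) = Add(Mul(Mul(Mul(2, U), U), m), -139) = Add(Mul(Mul(2, Pow(U, 2)), m), -139) = Add(Mul(2, m, Pow(U, 2)), -139) = Add(-139, Mul(2, m, Pow(U, 2))))
Add(k, Mul(-1, Function('g')(103, Function('R')(14, -2)))) = Add(Rational(1, 23600), Mul(-1, Add(-139, Mul(2, 60, Pow(103, 2))))) = Add(Rational(1, 23600), Mul(-1, Add(-139, Mul(2, 60, 10609)))) = Add(Rational(1, 23600), Mul(-1, Add(-139, 1273080))) = Add(Rational(1, 23600), Mul(-1, 1272941)) = Add(Rational(1, 23600), -1272941) = Rational(-30041407599, 23600)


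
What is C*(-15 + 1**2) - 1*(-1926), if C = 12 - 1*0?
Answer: 1758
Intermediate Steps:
C = 12 (C = 12 + 0 = 12)
C*(-15 + 1**2) - 1*(-1926) = 12*(-15 + 1**2) - 1*(-1926) = 12*(-15 + 1) + 1926 = 12*(-14) + 1926 = -168 + 1926 = 1758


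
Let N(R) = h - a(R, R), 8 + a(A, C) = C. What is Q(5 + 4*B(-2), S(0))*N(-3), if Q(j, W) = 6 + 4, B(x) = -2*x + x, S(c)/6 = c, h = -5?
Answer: 60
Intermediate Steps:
S(c) = 6*c
B(x) = -x
a(A, C) = -8 + C
Q(j, W) = 10
N(R) = 3 - R (N(R) = -5 - (-8 + R) = -5 + (8 - R) = 3 - R)
Q(5 + 4*B(-2), S(0))*N(-3) = 10*(3 - 1*(-3)) = 10*(3 + 3) = 10*6 = 60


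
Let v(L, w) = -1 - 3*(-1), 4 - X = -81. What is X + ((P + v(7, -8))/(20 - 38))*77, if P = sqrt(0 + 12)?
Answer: 688/9 - 77*sqrt(3)/9 ≈ 61.626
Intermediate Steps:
X = 85 (X = 4 - 1*(-81) = 4 + 81 = 85)
v(L, w) = 2 (v(L, w) = -1 + 3 = 2)
P = 2*sqrt(3) (P = sqrt(12) = 2*sqrt(3) ≈ 3.4641)
X + ((P + v(7, -8))/(20 - 38))*77 = 85 + ((2*sqrt(3) + 2)/(20 - 38))*77 = 85 + ((2 + 2*sqrt(3))/(-18))*77 = 85 + ((2 + 2*sqrt(3))*(-1/18))*77 = 85 + (-1/9 - sqrt(3)/9)*77 = 85 + (-77/9 - 77*sqrt(3)/9) = 688/9 - 77*sqrt(3)/9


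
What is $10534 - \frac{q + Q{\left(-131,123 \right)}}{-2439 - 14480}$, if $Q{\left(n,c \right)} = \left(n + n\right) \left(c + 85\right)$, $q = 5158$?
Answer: $\frac{178175408}{16919} \approx 10531.0$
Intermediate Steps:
$Q{\left(n,c \right)} = 2 n \left(85 + c\right)$
$10534 - \frac{q + Q{\left(-131,123 \right)}}{-2439 - 14480} = 10534 - \frac{5158 + 2 \left(-131\right) \left(85 + 123\right)}{-2439 - 14480} = 10534 - \frac{5158 + 2 \left(-131\right) 208}{-16919} = 10534 - \left(5158 - 54496\right) \left(- \frac{1}{16919}\right) = 10534 - \left(-49338\right) \left(- \frac{1}{16919}\right) = 10534 - \frac{49338}{16919} = \frac{178175408}{16919}$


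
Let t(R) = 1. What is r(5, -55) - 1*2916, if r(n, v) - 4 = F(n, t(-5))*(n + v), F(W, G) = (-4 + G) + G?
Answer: -2812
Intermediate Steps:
F(W, G) = -4 + 2*G
r(n, v) = 4 - 2*n - 2*v (r(n, v) = 4 + (-4 + 2*1)*(n + v) = 4 + (-4 + 2)*(n + v) = 4 - 2*(n + v) = 4 + (-2*n - 2*v) = 4 - 2*n - 2*v)
r(5, -55) - 1*2916 = (4 - 2*5 - 2*(-55)) - 1*2916 = (4 - 10 + 110) - 2916 = 104 - 2916 = -2812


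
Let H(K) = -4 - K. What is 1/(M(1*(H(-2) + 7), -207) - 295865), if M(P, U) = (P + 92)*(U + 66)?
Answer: -1/309542 ≈ -3.2306e-6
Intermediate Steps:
M(P, U) = (66 + U)*(92 + P) (M(P, U) = (92 + P)*(66 + U) = (66 + U)*(92 + P))
1/(M(1*(H(-2) + 7), -207) - 295865) = 1/((6072 + 66*(1*((-4 - 1*(-2)) + 7)) + 92*(-207) + (1*((-4 - 1*(-2)) + 7))*(-207)) - 295865) = 1/((6072 + 66*(1*((-4 + 2) + 7)) - 19044 + (1*((-4 + 2) + 7))*(-207)) - 295865) = 1/((6072 + 66*(1*(-2 + 7)) - 19044 + (1*(-2 + 7))*(-207)) - 295865) = 1/((6072 + 66*(1*5) - 19044 + (1*5)*(-207)) - 295865) = 1/((6072 + 66*5 - 19044 + 5*(-207)) - 295865) = 1/((6072 + 330 - 19044 - 1035) - 295865) = 1/(-13677 - 295865) = 1/(-309542) = -1/309542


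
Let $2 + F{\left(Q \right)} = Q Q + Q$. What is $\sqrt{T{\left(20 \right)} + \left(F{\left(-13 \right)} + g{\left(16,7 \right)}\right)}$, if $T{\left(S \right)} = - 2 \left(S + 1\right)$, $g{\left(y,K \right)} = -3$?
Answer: $\sqrt{109} \approx 10.44$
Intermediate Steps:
$F{\left(Q \right)} = -2 + Q + Q^{2}$ ($F{\left(Q \right)} = -2 + \left(Q Q + Q\right) = -2 + \left(Q^{2} + Q\right) = -2 + \left(Q + Q^{2}\right) = -2 + Q + Q^{2}$)
$T{\left(S \right)} = -2 - 2 S$ ($T{\left(S \right)} = - 2 \left(1 + S\right) = -2 - 2 S$)
$\sqrt{T{\left(20 \right)} + \left(F{\left(-13 \right)} + g{\left(16,7 \right)}\right)} = \sqrt{\left(-2 - 40\right) - -151} = \sqrt{-42 + \left(154 - 3\right)} = \sqrt{-42 + 151} = \sqrt{109}$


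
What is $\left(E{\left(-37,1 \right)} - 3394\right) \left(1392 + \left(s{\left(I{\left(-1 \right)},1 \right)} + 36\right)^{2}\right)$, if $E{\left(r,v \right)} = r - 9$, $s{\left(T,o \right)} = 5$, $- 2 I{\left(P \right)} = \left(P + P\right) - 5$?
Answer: $-10571120$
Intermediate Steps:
$I{\left(P \right)} = \frac{5}{2} - P$ ($I{\left(P \right)} = - \frac{\left(P + P\right) - 5}{2} = - \frac{2 P - 5}{2} = - \frac{-5 + 2 P}{2} = \frac{5}{2} - P$)
$E{\left(r,v \right)} = -9 + r$
$\left(E{\left(-37,1 \right)} - 3394\right) \left(1392 + \left(s{\left(I{\left(-1 \right)},1 \right)} + 36\right)^{2}\right) = \left(\left(-9 - 37\right) - 3394\right) \left(1392 + \left(5 + 36\right)^{2}\right) = \left(-46 - 3394\right) \left(1392 + 41^{2}\right) = - 3440 \left(1392 + 1681\right) = \left(-3440\right) 3073 = -10571120$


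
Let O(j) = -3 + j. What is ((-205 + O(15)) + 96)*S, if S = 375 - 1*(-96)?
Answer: -45687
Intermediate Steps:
S = 471 (S = 375 + 96 = 471)
((-205 + O(15)) + 96)*S = ((-205 + (-3 + 15)) + 96)*471 = ((-205 + 12) + 96)*471 = (-193 + 96)*471 = -97*471 = -45687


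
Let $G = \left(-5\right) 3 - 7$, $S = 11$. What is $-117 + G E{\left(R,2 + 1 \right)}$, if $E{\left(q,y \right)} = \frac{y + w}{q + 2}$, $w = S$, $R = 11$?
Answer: $- \frac{1829}{13} \approx -140.69$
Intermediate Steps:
$w = 11$
$G = -22$ ($G = -15 - 7 = -22$)
$E{\left(q,y \right)} = \frac{11 + y}{2 + q}$ ($E{\left(q,y \right)} = \frac{y + 11}{q + 2} = \frac{11 + y}{2 + q}$)
$-117 + G E{\left(R,2 + 1 \right)} = -117 - 22 \frac{11 + \left(2 + 1\right)}{2 + 11} = -117 - 22 \frac{11 + 3}{13} = -117 - 22 \cdot \frac{1}{13} \cdot 14 = -117 - \frac{308}{13} = - \frac{1829}{13}$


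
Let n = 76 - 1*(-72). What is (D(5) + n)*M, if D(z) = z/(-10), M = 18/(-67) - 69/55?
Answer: -331167/1474 ≈ -224.67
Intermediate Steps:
n = 148 (n = 76 + 72 = 148)
M = -5613/3685 (M = 18*(-1/67) - 69*1/55 = -18/67 - 69/55 = -5613/3685 ≈ -1.5232)
D(z) = -z/10 (D(z) = z*(-1/10) = -z/10)
(D(5) + n)*M = (-1/10*5 + 148)*(-5613/3685) = (-1/2 + 148)*(-5613/3685) = (295/2)*(-5613/3685) = -331167/1474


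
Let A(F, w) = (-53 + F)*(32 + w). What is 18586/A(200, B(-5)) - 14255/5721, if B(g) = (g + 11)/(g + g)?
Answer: 67553795/44011653 ≈ 1.5349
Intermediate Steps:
B(g) = (11 + g)/(2*g) (B(g) = (11 + g)/((2*g)) = (11 + g)*(1/(2*g)) = (11 + g)/(2*g))
18586/A(200, B(-5)) - 14255/5721 = 18586/(-1696 - 53*(11 - 5)/(2*(-5)) + 32*200 + 200*((½)*(11 - 5)/(-5))) - 14255/5721 = 18586/(-1696 - 53*(-1)*6/(2*5) + 6400 + 200*((½)*(-⅕)*6)) - 14255*1/5721 = 18586/(-1696 - 53*(-⅗) + 6400 + 200*(-⅗)) - 14255/5721 = 18586/(-1696 + 159/5 + 6400 - 120) - 14255/5721 = 18586/(23079/5) - 14255/5721 = 18586*(5/23079) - 14255/5721 = 92930/23079 - 14255/5721 = 67553795/44011653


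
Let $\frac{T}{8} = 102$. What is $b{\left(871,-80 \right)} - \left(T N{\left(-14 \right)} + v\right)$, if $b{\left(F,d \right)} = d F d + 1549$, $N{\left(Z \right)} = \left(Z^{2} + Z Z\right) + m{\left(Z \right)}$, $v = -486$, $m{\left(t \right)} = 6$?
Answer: $5251667$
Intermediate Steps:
$T = 816$ ($T = 8 \cdot 102 = 816$)
$N{\left(Z \right)} = 6 + 2 Z^{2}$ ($N{\left(Z \right)} = \left(Z^{2} + Z Z\right) + 6 = \left(Z^{2} + Z^{2}\right) + 6 = 2 Z^{2} + 6 = 6 + 2 Z^{2}$)
$b{\left(F,d \right)} = 1549 + F d^{2}$ ($b{\left(F,d \right)} = F d d + 1549 = F d^{2} + 1549 = 1549 + F d^{2}$)
$b{\left(871,-80 \right)} - \left(T N{\left(-14 \right)} + v\right) = \left(1549 + 871 \left(-80\right)^{2}\right) - \left(816 \left(6 + 2 \left(-14\right)^{2}\right) - 486\right) = \left(1549 + 871 \cdot 6400\right) - \left(816 \left(6 + 2 \cdot 196\right) - 486\right) = \left(1549 + 5574400\right) - \left(816 \left(6 + 392\right) - 486\right) = 5575949 - \left(816 \cdot 398 - 486\right) = 5575949 - \left(324768 - 486\right) = 5575949 - 324282 = 5251667$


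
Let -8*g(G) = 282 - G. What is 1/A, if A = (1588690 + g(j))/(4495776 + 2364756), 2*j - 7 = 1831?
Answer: 18294752/4236719 ≈ 4.3181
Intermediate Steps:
j = 919 (j = 7/2 + (½)*1831 = 7/2 + 1831/2 = 919)
g(G) = -141/4 + G/8 (g(G) = -(282 - G)/8 = -141/4 + G/8)
A = 4236719/18294752 (A = (1588690 + (-141/4 + (⅛)*919))/(4495776 + 2364756) = (1588690 + (-141/4 + 919/8))/6860532 = (1588690 + 637/8)*(1/6860532) = (12710157/8)*(1/6860532) = 4236719/18294752 ≈ 0.23158)
1/A = 1/(4236719/18294752) = 18294752/4236719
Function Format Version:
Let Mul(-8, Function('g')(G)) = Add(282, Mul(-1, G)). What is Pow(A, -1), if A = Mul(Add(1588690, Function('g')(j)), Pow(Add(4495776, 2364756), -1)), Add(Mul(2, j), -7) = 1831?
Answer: Rational(18294752, 4236719) ≈ 4.3181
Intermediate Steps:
j = 919 (j = Add(Rational(7, 2), Mul(Rational(1, 2), 1831)) = Add(Rational(7, 2), Rational(1831, 2)) = 919)
Function('g')(G) = Add(Rational(-141, 4), Mul(Rational(1, 8), G)) (Function('g')(G) = Mul(Rational(-1, 8), Add(282, Mul(-1, G))) = Add(Rational(-141, 4), Mul(Rational(1, 8), G)))
A = Rational(4236719, 18294752) (A = Mul(Add(1588690, Add(Rational(-141, 4), Mul(Rational(1, 8), 919))), Pow(Add(4495776, 2364756), -1)) = Mul(Add(1588690, Add(Rational(-141, 4), Rational(919, 8))), Pow(6860532, -1)) = Mul(Add(1588690, Rational(637, 8)), Rational(1, 6860532)) = Mul(Rational(12710157, 8), Rational(1, 6860532)) = Rational(4236719, 18294752) ≈ 0.23158)
Pow(A, -1) = Pow(Rational(4236719, 18294752), -1) = Rational(18294752, 4236719)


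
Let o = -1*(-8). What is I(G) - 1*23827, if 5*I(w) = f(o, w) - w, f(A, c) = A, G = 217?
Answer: -119344/5 ≈ -23869.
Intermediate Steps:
o = 8
I(w) = 8/5 - w/5 (I(w) = (8 - w)/5 = 8/5 - w/5)
I(G) - 1*23827 = (8/5 - ⅕*217) - 1*23827 = (8/5 - 217/5) - 23827 = -209/5 - 23827 = -119344/5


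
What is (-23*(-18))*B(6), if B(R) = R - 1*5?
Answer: 414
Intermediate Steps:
B(R) = -5 + R (B(R) = R - 5 = -5 + R)
(-23*(-18))*B(6) = (-23*(-18))*(-5 + 6) = 414*1 = 414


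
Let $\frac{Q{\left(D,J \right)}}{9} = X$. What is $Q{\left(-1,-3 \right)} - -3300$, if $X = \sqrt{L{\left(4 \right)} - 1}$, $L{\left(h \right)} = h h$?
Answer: $3300 + 9 \sqrt{15} \approx 3334.9$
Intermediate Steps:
$L{\left(h \right)} = h^{2}$
$X = \sqrt{15}$ ($X = \sqrt{4^{2} - 1} = \sqrt{16 - 1} = \sqrt{15} \approx 3.873$)
$Q{\left(D,J \right)} = 9 \sqrt{15}$
$Q{\left(-1,-3 \right)} - -3300 = 9 \sqrt{15} - -3300 = 9 \sqrt{15} + 3300 = 3300 + 9 \sqrt{15}$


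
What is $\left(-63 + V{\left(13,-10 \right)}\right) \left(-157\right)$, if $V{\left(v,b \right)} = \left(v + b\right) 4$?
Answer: $8007$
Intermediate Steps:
$V{\left(v,b \right)} = 4 b + 4 v$ ($V{\left(v,b \right)} = \left(b + v\right) 4 = 4 b + 4 v$)
$\left(-63 + V{\left(13,-10 \right)}\right) \left(-157\right) = \left(-63 + \left(4 \left(-10\right) + 4 \cdot 13\right)\right) \left(-157\right) = \left(-63 + \left(-40 + 52\right)\right) \left(-157\right) = \left(-63 + 12\right) \left(-157\right) = \left(-51\right) \left(-157\right) = 8007$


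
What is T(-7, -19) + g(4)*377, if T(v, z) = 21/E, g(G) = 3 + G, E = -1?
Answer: 2618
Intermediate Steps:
T(v, z) = -21 (T(v, z) = 21/(-1) = 21*(-1) = -21)
T(-7, -19) + g(4)*377 = -21 + (3 + 4)*377 = -21 + 7*377 = -21 + 2639 = 2618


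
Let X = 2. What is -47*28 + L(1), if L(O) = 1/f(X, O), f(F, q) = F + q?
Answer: -3947/3 ≈ -1315.7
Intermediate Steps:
L(O) = 1/(2 + O)
-47*28 + L(1) = -47*28 + 1/(2 + 1) = -1316 + 1/3 = -1316 + ⅓ = -3947/3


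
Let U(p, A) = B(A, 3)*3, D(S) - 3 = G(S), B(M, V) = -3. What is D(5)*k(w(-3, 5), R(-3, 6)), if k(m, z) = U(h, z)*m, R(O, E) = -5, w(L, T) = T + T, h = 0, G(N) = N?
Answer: -720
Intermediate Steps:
w(L, T) = 2*T
D(S) = 3 + S
U(p, A) = -9 (U(p, A) = -3*3 = -9)
k(m, z) = -9*m
D(5)*k(w(-3, 5), R(-3, 6)) = (3 + 5)*(-18*5) = 8*(-9*10) = 8*(-90) = -720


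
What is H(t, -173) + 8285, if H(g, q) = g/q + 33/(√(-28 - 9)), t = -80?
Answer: 1433385/173 - 33*I*√37/37 ≈ 8285.5 - 5.4252*I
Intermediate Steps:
H(g, q) = g/q - 33*I*√37/37 (H(g, q) = g/q + 33/(√(-37)) = g/q + 33/((I*√37)) = g/q + 33*(-I*√37/37) = g/q - 33*I*√37/37)
H(t, -173) + 8285 = (-80/(-173) - 33*I*√37/37) + 8285 = (-80*(-1/173) - 33*I*√37/37) + 8285 = (80/173 - 33*I*√37/37) + 8285 = 1433385/173 - 33*I*√37/37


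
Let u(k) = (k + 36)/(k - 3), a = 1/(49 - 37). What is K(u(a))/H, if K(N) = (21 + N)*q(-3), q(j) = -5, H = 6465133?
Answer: -302/45255931 ≈ -6.6732e-6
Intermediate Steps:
a = 1/12 ≈ 0.083333
u(k) = (36 + k)/(-3 + k)
K(N) = -105 - 5*N (K(N) = (21 + N)*(-5) = -105 - 5*N)
K(u(a))/H = (-105 - 5*(36 + 1/12)/(-3 + 1/12))/6465133 = (-105 - 5*433/((-35/12)*12))*(1/6465133) = (-105 - (-12)*433/(7*12))*(1/6465133) = (-105 - 5*(-433/35))*(1/6465133) = (-105 + 433/7)*(1/6465133) = -302/7*1/6465133 = -302/45255931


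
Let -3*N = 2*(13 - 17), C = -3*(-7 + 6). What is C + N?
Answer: 17/3 ≈ 5.6667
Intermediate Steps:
C = 3 (C = -3*(-1) = 3)
N = 8/3 (N = -2*(13 - 17)/3 = -2*(-4)/3 = -⅓*(-8) = 8/3 ≈ 2.6667)
C + N = 3 + 8/3 = 17/3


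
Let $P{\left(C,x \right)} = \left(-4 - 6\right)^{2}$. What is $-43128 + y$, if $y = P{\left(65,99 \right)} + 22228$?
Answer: $-20800$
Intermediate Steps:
$P{\left(C,x \right)} = 100$ ($P{\left(C,x \right)} = \left(-10\right)^{2} = 100$)
$y = 22328$ ($y = 100 + 22228 = 22328$)
$-43128 + y = -43128 + 22328 = -20800$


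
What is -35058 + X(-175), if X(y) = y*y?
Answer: -4433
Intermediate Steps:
X(y) = y**2
-35058 + X(-175) = -35058 + (-175)**2 = -35058 + 30625 = -4433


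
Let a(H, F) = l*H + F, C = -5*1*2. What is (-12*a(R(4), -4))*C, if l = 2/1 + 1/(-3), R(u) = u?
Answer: 320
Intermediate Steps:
C = -10 (C = -5*2 = -10)
l = 5/3 (l = 2*1 + 1*(-⅓) = 2 - ⅓ = 5/3 ≈ 1.6667)
a(H, F) = F + 5*H/3 (a(H, F) = 5*H/3 + F = F + 5*H/3)
(-12*a(R(4), -4))*C = -12*(-4 + (5/3)*4)*(-10) = -12*(-4 + 20/3)*(-10) = -12*8/3*(-10) = -32*(-10) = 320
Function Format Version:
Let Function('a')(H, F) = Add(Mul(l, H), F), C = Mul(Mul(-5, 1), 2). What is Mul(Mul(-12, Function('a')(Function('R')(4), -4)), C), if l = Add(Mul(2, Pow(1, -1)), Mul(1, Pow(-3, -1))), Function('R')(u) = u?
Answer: 320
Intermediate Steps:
C = -10 (C = Mul(-5, 2) = -10)
l = Rational(5, 3) (l = Add(Mul(2, 1), Mul(1, Rational(-1, 3))) = Add(2, Rational(-1, 3)) = Rational(5, 3) ≈ 1.6667)
Function('a')(H, F) = Add(F, Mul(Rational(5, 3), H)) (Function('a')(H, F) = Add(Mul(Rational(5, 3), H), F) = Add(F, Mul(Rational(5, 3), H)))
Mul(Mul(-12, Function('a')(Function('R')(4), -4)), C) = Mul(Mul(-12, Add(-4, Mul(Rational(5, 3), 4))), -10) = Mul(Mul(-12, Add(-4, Rational(20, 3))), -10) = Mul(Mul(-12, Rational(8, 3)), -10) = Mul(-32, -10) = 320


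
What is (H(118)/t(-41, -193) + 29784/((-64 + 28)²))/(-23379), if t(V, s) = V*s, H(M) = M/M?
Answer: -9820087/9989893458 ≈ -0.00098300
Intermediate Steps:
H(M) = 1
(H(118)/t(-41, -193) + 29784/((-64 + 28)²))/(-23379) = (1/(-41*(-193)) + 29784/((-64 + 28)²))/(-23379) = (1/7913 + 29784/((-36)²))*(-1/23379) = (1*(1/7913) + 29784/1296)*(-1/23379) = (1/7913 + 29784*(1/1296))*(-1/23379) = (1/7913 + 1241/54)*(-1/23379) = (9820087/427302)*(-1/23379) = -9820087/9989893458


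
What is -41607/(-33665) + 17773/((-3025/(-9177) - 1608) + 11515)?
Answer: 9273746768313/3060807122060 ≈ 3.0298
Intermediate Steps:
-41607/(-33665) + 17773/((-3025/(-9177) - 1608) + 11515) = -41607*(-1/33665) + 17773/((-3025*(-1/9177) - 1608) + 11515) = 41607/33665 + 17773/((3025/9177 - 1608) + 11515) = 41607/33665 + 17773/(-14753591/9177 + 11515) = 41607/33665 + 17773/(90919564/9177) = 41607/33665 + 17773*(9177/90919564) = 41607/33665 + 163102821/90919564 = 9273746768313/3060807122060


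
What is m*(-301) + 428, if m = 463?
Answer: -138935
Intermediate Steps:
m*(-301) + 428 = 463*(-301) + 428 = -139363 + 428 = -138935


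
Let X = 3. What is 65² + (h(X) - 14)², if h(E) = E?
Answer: 4346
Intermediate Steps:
65² + (h(X) - 14)² = 65² + (3 - 14)² = 4225 + (-11)² = 4225 + 121 = 4346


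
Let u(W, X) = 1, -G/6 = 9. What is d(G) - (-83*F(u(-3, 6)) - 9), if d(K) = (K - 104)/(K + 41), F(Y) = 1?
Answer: 1354/13 ≈ 104.15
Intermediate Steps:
G = -54 (G = -6*9 = -54)
d(K) = (-104 + K)/(41 + K)
d(G) - (-83*F(u(-3, 6)) - 9) = (-104 - 54)/(41 - 54) - (-83*1 - 9) = -158/(-13) - (-83 - 9) = -1/13*(-158) - 1*(-92) = 158/13 + 92 = 1354/13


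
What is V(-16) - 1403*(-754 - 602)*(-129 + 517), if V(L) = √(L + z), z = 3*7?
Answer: 738157584 + √5 ≈ 7.3816e+8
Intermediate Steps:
z = 21
V(L) = √(21 + L) (V(L) = √(L + 21) = √(21 + L))
V(-16) - 1403*(-754 - 602)*(-129 + 517) = √(21 - 16) - 1403*(-754 - 602)*(-129 + 517) = √5 - (-1902468)*388 = √5 - 1403*(-526128) = √5 + 738157584 = 738157584 + √5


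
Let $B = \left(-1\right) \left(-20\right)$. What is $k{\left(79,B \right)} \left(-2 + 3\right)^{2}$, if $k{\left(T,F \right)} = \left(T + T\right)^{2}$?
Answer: $24964$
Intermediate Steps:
$B = 20$
$k{\left(T,F \right)} = 4 T^{2}$ ($k{\left(T,F \right)} = \left(2 T\right)^{2} = 4 T^{2}$)
$k{\left(79,B \right)} \left(-2 + 3\right)^{2} = 4 \cdot 79^{2} \left(-2 + 3\right)^{2} = 4 \cdot 6241 \cdot 1^{2} = 24964 \cdot 1 = 24964$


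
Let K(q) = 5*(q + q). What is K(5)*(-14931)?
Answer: -746550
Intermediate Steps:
K(q) = 10*q (K(q) = 5*(2*q) = 10*q)
K(5)*(-14931) = (10*5)*(-14931) = 50*(-14931) = -746550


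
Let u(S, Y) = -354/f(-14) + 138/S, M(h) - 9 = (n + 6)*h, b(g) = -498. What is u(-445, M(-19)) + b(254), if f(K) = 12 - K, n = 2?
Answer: -2961489/5785 ≈ -511.93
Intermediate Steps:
M(h) = 9 + 8*h (M(h) = 9 + (2 + 6)*h = 9 + 8*h)
u(S, Y) = -177/13 + 138/S (u(S, Y) = -354/(12 - 1*(-14)) + 138/S = -354/(12 + 14) + 138/S = -354/26 + 138/S = -354*1/26 + 138/S = -177/13 + 138/S)
u(-445, M(-19)) + b(254) = (-177/13 + 138/(-445)) - 498 = (-177/13 + 138*(-1/445)) - 498 = (-177/13 - 138/445) - 498 = -80559/5785 - 498 = -2961489/5785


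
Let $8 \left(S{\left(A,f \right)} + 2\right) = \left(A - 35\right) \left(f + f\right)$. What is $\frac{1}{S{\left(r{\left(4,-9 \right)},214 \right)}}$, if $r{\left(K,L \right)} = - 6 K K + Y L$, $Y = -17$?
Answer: $\frac{1}{1175} \approx 0.00085106$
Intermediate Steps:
$r{\left(K,L \right)} = - 17 L - 6 K^{2}$ ($r{\left(K,L \right)} = - 6 K K - 17 L = - 6 K^{2} - 17 L = - 17 L - 6 K^{2}$)
$S{\left(A,f \right)} = -2 + \frac{f \left(-35 + A\right)}{4}$ ($S{\left(A,f \right)} = -2 + \frac{\left(A - 35\right) \left(f + f\right)}{8} = -2 + \frac{\left(-35 + A\right) 2 f}{8} = -2 + \frac{2 f \left(-35 + A\right)}{8} = -2 + \frac{f \left(-35 + A\right)}{4}$)
$\frac{1}{S{\left(r{\left(4,-9 \right)},214 \right)}} = \frac{1}{-2 - \frac{3745}{2} + \frac{1}{4} \left(\left(-17\right) \left(-9\right) - 6 \cdot 4^{2}\right) 214} = \frac{1}{-2 - \frac{3745}{2} + \frac{1}{4} \left(153 - 96\right) 214} = \frac{1}{-2 - \frac{3745}{2} + \frac{1}{4} \cdot 57 \cdot 214} = \frac{1}{-2 - \frac{3745}{2} + \frac{6099}{2}} = \frac{1}{1175}$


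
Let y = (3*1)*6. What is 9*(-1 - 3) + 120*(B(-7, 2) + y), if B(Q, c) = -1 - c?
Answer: 1764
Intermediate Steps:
y = 18 (y = 3*6 = 18)
9*(-1 - 3) + 120*(B(-7, 2) + y) = 9*(-1 - 3) + 120*((-1 - 1*2) + 18) = 9*(-4) + 120*((-1 - 2) + 18) = -36 + 120*(-3 + 18) = -36 + 120*15 = -36 + 1800 = 1764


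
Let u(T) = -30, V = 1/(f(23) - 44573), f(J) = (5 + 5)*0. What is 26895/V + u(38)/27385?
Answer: -6565777403301/5477 ≈ -1.1988e+9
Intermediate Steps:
f(J) = 0 (f(J) = 10*0 = 0)
V = -1/44573 (V = 1/(0 - 44573) = 1/(-44573) = -1/44573 ≈ -2.2435e-5)
26895/V + u(38)/27385 = 26895/(-1/44573) - 30/27385 = 26895*(-44573) - 30*1/27385 = -1198790835 - 6/5477 = -6565777403301/5477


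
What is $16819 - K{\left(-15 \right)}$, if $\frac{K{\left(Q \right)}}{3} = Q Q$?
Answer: $16144$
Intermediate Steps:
$K{\left(Q \right)} = 3 Q^{2}$ ($K{\left(Q \right)} = 3 Q Q = 3 Q^{2}$)
$16819 - K{\left(-15 \right)} = 16819 - 3 \left(-15\right)^{2} = 16819 - 3 \cdot 225 = 16819 - 675 = 16144$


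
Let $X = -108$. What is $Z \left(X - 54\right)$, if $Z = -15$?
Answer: $2430$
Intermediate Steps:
$Z \left(X - 54\right) = - 15 \left(-108 - 54\right) = \left(-15\right) \left(-162\right) = 2430$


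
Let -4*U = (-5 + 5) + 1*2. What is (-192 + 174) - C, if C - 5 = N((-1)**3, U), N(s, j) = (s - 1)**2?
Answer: -27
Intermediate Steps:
U = -1/2 (U = -((-5 + 5) + 1*2)/4 = -(0 + 2)/4 = -1/4*2 = -1/2 ≈ -0.50000)
N(s, j) = (-1 + s)**2
C = 9 (C = 5 + (-1 + (-1)**3)**2 = 5 + (-1 - 1)**2 = 5 + (-2)**2 = 5 + 4 = 9)
(-192 + 174) - C = (-192 + 174) - 1*9 = -18 - 9 = -27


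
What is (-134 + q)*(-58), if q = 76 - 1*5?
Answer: 3654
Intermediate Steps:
q = 71 (q = 76 - 5 = 71)
(-134 + q)*(-58) = (-134 + 71)*(-58) = -63*(-58) = 3654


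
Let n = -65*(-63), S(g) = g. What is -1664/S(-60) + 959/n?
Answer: 16361/585 ≈ 27.968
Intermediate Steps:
n = 4095
-1664/S(-60) + 959/n = -1664/(-60) + 959/4095 = -1664*(-1/60) + 959*(1/4095) = 416/15 + 137/585 = 16361/585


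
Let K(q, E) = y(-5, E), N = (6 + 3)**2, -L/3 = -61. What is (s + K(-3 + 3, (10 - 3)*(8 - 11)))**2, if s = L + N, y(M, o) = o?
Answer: 59049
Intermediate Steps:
L = 183 (L = -3*(-61) = 183)
N = 81 (N = 9**2 = 81)
K(q, E) = E
s = 264 (s = 183 + 81 = 264)
(s + K(-3 + 3, (10 - 3)*(8 - 11)))**2 = (264 + (10 - 3)*(8 - 11))**2 = (264 + 7*(-3))**2 = (264 - 21)**2 = 243**2 = 59049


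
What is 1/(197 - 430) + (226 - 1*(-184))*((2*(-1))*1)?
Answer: -191061/233 ≈ -820.00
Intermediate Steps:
1/(197 - 430) + (226 - 1*(-184))*((2*(-1))*1) = 1/(-233) + (226 + 184)*(-2*1) = -1/233 + 410*(-2) = -1/233 - 820 = -191061/233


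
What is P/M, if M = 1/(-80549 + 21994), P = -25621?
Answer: 1500237655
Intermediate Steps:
M = -1/58555 (M = 1/(-58555) = -1/58555 ≈ -1.7078e-5)
P/M = -25621/(-1/58555) = -25621*(-58555) = 1500237655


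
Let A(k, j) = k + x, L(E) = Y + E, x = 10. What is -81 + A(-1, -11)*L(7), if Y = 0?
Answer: -18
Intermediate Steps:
L(E) = E (L(E) = 0 + E = E)
A(k, j) = 10 + k (A(k, j) = k + 10 = 10 + k)
-81 + A(-1, -11)*L(7) = -81 + (10 - 1)*7 = -81 + 9*7 = -81 + 63 = -18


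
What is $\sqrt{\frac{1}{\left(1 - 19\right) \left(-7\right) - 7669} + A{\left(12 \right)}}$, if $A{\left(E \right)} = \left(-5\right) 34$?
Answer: $\frac{27 i \sqrt{13268137}}{7543} \approx 13.038 i$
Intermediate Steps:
$A{\left(E \right)} = -170$
$\sqrt{\frac{1}{\left(1 - 19\right) \left(-7\right) - 7669} + A{\left(12 \right)}} = \sqrt{\frac{1}{\left(1 - 19\right) \left(-7\right) - 7669} - 170} = \sqrt{\frac{1}{\left(-18\right) \left(-7\right) - 7669} - 170} = \sqrt{\frac{1}{126 - 7669} - 170} = \sqrt{\frac{1}{-7543} - 170} = \sqrt{- \frac{1}{7543} - 170} = \sqrt{- \frac{1282311}{7543}} = \frac{27 i \sqrt{13268137}}{7543}$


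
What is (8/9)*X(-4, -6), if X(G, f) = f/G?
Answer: 4/3 ≈ 1.3333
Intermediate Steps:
(8/9)*X(-4, -6) = (8/9)*(-6/(-4)) = (8*(⅑))*(-6*(-¼)) = (8/9)*(3/2) = 4/3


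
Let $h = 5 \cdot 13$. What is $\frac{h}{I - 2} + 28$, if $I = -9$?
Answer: $\frac{243}{11} \approx 22.091$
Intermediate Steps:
$h = 65$
$\frac{h}{I - 2} + 28 = \frac{1}{-9 - 2} \cdot 65 + 28 = \frac{1}{-11} \cdot 65 + 28 = \left(- \frac{1}{11}\right) 65 + 28 = - \frac{65}{11} + 28 = \frac{243}{11}$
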